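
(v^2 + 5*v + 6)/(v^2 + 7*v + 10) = (v + 3)/(v + 5)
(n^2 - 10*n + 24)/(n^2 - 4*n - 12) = (n - 4)/(n + 2)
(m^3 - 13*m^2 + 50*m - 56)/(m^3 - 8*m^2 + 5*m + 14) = (m - 4)/(m + 1)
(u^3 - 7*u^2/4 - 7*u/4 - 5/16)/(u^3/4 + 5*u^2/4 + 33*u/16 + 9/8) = (16*u^3 - 28*u^2 - 28*u - 5)/(4*u^3 + 20*u^2 + 33*u + 18)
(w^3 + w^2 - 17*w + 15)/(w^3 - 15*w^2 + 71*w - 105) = (w^2 + 4*w - 5)/(w^2 - 12*w + 35)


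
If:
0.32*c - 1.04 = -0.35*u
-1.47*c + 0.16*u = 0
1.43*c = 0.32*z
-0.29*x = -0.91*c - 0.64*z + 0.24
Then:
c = 0.29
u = 2.70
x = 3.00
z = 1.31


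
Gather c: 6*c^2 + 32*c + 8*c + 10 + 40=6*c^2 + 40*c + 50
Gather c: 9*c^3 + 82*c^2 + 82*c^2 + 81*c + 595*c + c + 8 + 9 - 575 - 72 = 9*c^3 + 164*c^2 + 677*c - 630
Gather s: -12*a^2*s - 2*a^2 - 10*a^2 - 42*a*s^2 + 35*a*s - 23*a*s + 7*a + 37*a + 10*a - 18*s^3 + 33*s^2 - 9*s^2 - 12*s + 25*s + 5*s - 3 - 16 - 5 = -12*a^2 + 54*a - 18*s^3 + s^2*(24 - 42*a) + s*(-12*a^2 + 12*a + 18) - 24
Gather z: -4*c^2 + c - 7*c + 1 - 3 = -4*c^2 - 6*c - 2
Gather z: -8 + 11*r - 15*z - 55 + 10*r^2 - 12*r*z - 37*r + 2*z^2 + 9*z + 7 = 10*r^2 - 26*r + 2*z^2 + z*(-12*r - 6) - 56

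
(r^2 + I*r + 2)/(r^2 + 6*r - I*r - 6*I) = (r + 2*I)/(r + 6)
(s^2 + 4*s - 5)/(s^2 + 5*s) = (s - 1)/s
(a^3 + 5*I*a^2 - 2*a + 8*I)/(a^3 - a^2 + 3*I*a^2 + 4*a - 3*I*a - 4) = (a + 2*I)/(a - 1)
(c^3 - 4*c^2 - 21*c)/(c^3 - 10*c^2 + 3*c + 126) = c/(c - 6)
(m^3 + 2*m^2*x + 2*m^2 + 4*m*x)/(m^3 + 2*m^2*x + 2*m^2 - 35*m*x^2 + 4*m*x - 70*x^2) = m*(-m - 2*x)/(-m^2 - 2*m*x + 35*x^2)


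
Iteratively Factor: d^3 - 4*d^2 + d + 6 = (d - 3)*(d^2 - d - 2) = (d - 3)*(d - 2)*(d + 1)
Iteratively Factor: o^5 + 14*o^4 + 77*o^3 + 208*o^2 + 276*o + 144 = (o + 4)*(o^4 + 10*o^3 + 37*o^2 + 60*o + 36) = (o + 3)*(o + 4)*(o^3 + 7*o^2 + 16*o + 12) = (o + 2)*(o + 3)*(o + 4)*(o^2 + 5*o + 6) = (o + 2)*(o + 3)^2*(o + 4)*(o + 2)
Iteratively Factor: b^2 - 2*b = (b - 2)*(b)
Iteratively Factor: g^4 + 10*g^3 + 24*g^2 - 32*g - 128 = (g - 2)*(g^3 + 12*g^2 + 48*g + 64) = (g - 2)*(g + 4)*(g^2 + 8*g + 16) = (g - 2)*(g + 4)^2*(g + 4)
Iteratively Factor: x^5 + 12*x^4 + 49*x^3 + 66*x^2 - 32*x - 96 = (x + 4)*(x^4 + 8*x^3 + 17*x^2 - 2*x - 24) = (x - 1)*(x + 4)*(x^3 + 9*x^2 + 26*x + 24) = (x - 1)*(x + 3)*(x + 4)*(x^2 + 6*x + 8) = (x - 1)*(x + 2)*(x + 3)*(x + 4)*(x + 4)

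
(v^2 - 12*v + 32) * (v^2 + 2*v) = v^4 - 10*v^3 + 8*v^2 + 64*v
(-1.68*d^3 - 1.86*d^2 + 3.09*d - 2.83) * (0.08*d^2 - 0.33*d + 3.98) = -0.1344*d^5 + 0.4056*d^4 - 5.8254*d^3 - 8.6489*d^2 + 13.2321*d - 11.2634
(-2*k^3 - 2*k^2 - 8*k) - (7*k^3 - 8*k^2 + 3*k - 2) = -9*k^3 + 6*k^2 - 11*k + 2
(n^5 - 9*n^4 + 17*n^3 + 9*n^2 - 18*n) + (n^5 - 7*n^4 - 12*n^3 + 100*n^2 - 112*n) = 2*n^5 - 16*n^4 + 5*n^3 + 109*n^2 - 130*n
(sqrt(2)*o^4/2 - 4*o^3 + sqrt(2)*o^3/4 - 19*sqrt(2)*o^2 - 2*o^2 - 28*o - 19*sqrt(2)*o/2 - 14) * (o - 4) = sqrt(2)*o^5/2 - 4*o^4 - 7*sqrt(2)*o^4/4 - 20*sqrt(2)*o^3 + 14*o^3 - 20*o^2 + 133*sqrt(2)*o^2/2 + 38*sqrt(2)*o + 98*o + 56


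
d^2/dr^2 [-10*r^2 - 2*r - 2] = -20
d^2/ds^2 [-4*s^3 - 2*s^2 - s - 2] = -24*s - 4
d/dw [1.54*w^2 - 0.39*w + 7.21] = 3.08*w - 0.39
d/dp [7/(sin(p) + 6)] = -7*cos(p)/(sin(p) + 6)^2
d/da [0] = 0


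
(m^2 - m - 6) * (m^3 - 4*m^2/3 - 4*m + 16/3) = m^5 - 7*m^4/3 - 26*m^3/3 + 52*m^2/3 + 56*m/3 - 32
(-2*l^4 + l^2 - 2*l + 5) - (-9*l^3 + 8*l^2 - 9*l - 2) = -2*l^4 + 9*l^3 - 7*l^2 + 7*l + 7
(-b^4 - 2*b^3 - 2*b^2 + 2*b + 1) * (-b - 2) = b^5 + 4*b^4 + 6*b^3 + 2*b^2 - 5*b - 2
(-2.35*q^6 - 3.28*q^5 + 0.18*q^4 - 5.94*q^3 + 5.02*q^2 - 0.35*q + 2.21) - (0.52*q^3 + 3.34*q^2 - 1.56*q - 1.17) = -2.35*q^6 - 3.28*q^5 + 0.18*q^4 - 6.46*q^3 + 1.68*q^2 + 1.21*q + 3.38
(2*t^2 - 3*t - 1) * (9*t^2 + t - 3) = 18*t^4 - 25*t^3 - 18*t^2 + 8*t + 3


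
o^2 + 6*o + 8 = (o + 2)*(o + 4)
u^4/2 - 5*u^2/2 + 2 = (u/2 + 1)*(u - 2)*(u - 1)*(u + 1)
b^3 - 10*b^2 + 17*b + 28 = (b - 7)*(b - 4)*(b + 1)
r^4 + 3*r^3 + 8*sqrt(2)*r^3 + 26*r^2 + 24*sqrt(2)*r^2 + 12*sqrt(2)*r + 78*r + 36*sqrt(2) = (r + 3)*(r + sqrt(2))^2*(r + 6*sqrt(2))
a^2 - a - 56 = (a - 8)*(a + 7)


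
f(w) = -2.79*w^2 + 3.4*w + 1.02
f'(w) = 3.4 - 5.58*w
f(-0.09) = 0.69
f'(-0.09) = 3.90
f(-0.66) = -2.44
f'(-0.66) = 7.08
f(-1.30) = -8.12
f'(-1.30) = 10.65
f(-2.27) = -21.07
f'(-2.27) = 16.07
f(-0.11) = 0.61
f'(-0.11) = 4.01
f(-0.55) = -1.69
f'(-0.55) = 6.47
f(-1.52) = -10.59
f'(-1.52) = 11.88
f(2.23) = -5.27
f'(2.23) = -9.04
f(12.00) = -359.94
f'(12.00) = -63.56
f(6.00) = -79.02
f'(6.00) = -30.08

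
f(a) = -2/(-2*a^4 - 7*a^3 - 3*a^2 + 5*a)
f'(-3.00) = 0.44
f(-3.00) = 0.13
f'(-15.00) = 0.00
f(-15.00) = 0.00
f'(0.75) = -12.66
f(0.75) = 1.31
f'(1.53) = -0.13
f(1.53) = 0.06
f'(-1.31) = -3.03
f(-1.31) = 1.08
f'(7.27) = -0.00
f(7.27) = 0.00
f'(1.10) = -0.70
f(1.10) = 0.19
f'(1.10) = -0.70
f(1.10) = 0.19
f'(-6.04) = 0.00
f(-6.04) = 0.00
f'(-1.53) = -40.16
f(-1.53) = 3.56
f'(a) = -2*(8*a^3 + 21*a^2 + 6*a - 5)/(-2*a^4 - 7*a^3 - 3*a^2 + 5*a)^2 = 2*(-8*a^3 - 21*a^2 - 6*a + 5)/(a^2*(2*a^3 + 7*a^2 + 3*a - 5)^2)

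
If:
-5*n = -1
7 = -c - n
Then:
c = -36/5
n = 1/5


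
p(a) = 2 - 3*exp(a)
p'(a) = -3*exp(a)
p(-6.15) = 1.99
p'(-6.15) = -0.01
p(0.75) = -4.35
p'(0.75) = -6.35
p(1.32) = -9.23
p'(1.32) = -11.23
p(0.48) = -2.85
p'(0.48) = -4.85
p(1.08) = -6.83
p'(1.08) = -8.83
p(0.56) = -3.25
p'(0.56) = -5.25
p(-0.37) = -0.07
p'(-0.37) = -2.07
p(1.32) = -9.23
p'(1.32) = -11.23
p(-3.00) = 1.85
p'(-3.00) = -0.15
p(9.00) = -24307.25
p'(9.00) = -24309.25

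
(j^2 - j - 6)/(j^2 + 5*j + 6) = (j - 3)/(j + 3)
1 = 1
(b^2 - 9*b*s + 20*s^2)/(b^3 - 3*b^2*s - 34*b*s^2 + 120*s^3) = 1/(b + 6*s)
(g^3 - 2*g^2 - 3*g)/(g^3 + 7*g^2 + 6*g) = (g - 3)/(g + 6)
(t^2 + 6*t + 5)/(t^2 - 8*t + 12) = (t^2 + 6*t + 5)/(t^2 - 8*t + 12)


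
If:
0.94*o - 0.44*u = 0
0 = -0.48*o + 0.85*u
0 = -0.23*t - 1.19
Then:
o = 0.00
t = -5.17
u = 0.00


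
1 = 1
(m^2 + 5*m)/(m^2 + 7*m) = (m + 5)/(m + 7)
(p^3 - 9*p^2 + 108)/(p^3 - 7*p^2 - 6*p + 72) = (p - 6)/(p - 4)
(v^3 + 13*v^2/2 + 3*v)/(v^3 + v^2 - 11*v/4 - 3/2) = 2*v*(v + 6)/(2*v^2 + v - 6)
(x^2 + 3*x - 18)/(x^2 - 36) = (x - 3)/(x - 6)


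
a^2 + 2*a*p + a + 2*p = (a + 1)*(a + 2*p)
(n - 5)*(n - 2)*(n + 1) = n^3 - 6*n^2 + 3*n + 10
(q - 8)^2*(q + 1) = q^3 - 15*q^2 + 48*q + 64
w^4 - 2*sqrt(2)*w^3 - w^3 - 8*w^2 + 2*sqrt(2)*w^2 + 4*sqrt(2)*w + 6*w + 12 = (w - 2)*(w + 1)*(w - 3*sqrt(2))*(w + sqrt(2))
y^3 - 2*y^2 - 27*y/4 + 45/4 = (y - 3)*(y - 3/2)*(y + 5/2)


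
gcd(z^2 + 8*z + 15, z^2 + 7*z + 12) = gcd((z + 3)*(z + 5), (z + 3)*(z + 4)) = z + 3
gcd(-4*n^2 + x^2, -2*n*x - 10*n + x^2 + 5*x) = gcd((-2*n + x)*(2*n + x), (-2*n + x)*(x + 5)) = -2*n + x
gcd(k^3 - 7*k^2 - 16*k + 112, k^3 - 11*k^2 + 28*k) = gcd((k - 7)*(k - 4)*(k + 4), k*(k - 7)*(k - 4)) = k^2 - 11*k + 28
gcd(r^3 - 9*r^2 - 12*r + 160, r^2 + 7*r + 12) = r + 4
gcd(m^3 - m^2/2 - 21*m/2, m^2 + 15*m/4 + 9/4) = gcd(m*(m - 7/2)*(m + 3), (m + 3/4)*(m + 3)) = m + 3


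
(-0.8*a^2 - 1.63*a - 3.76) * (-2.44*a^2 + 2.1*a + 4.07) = 1.952*a^4 + 2.2972*a^3 + 2.4954*a^2 - 14.5301*a - 15.3032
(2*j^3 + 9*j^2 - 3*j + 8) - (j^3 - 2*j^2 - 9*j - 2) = j^3 + 11*j^2 + 6*j + 10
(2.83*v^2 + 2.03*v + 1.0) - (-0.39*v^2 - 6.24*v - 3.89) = 3.22*v^2 + 8.27*v + 4.89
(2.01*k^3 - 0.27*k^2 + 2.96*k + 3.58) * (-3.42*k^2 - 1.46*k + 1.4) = -6.8742*k^5 - 2.0112*k^4 - 6.915*k^3 - 16.9432*k^2 - 1.0828*k + 5.012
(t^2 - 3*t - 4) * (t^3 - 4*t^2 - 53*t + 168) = t^5 - 7*t^4 - 45*t^3 + 343*t^2 - 292*t - 672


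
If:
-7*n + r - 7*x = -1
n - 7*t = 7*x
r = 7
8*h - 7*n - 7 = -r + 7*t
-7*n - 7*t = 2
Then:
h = -1/4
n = 2/5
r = 7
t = -24/35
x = 26/35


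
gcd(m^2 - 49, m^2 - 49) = m^2 - 49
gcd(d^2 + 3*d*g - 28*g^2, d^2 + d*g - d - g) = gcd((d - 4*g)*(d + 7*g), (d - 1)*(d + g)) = 1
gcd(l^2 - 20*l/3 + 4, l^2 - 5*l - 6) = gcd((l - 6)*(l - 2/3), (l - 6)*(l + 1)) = l - 6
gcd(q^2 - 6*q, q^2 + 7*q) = q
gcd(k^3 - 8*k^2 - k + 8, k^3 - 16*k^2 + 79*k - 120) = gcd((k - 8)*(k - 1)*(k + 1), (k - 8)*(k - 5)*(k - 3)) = k - 8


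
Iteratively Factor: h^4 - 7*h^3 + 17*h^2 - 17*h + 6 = (h - 3)*(h^3 - 4*h^2 + 5*h - 2) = (h - 3)*(h - 1)*(h^2 - 3*h + 2) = (h - 3)*(h - 2)*(h - 1)*(h - 1)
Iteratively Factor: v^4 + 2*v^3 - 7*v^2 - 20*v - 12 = (v + 2)*(v^3 - 7*v - 6) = (v + 1)*(v + 2)*(v^2 - v - 6) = (v + 1)*(v + 2)^2*(v - 3)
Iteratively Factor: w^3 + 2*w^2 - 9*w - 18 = (w + 3)*(w^2 - w - 6) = (w + 2)*(w + 3)*(w - 3)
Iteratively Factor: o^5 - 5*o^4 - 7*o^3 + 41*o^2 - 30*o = (o)*(o^4 - 5*o^3 - 7*o^2 + 41*o - 30) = o*(o + 3)*(o^3 - 8*o^2 + 17*o - 10) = o*(o - 5)*(o + 3)*(o^2 - 3*o + 2) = o*(o - 5)*(o - 1)*(o + 3)*(o - 2)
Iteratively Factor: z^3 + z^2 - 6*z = (z + 3)*(z^2 - 2*z) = (z - 2)*(z + 3)*(z)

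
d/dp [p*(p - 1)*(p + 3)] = 3*p^2 + 4*p - 3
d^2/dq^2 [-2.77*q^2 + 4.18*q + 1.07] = -5.54000000000000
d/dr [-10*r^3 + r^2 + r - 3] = -30*r^2 + 2*r + 1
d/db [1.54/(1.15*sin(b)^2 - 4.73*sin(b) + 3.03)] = (7.2842 - 3.542*sin(b))*cos(b)/(1.15*sin(b)^2 - 4.73*sin(b) + 3.03)^2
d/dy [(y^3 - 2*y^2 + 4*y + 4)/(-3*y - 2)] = 2*(-3*y^3 + 4*y + 2)/(9*y^2 + 12*y + 4)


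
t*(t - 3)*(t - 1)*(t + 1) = t^4 - 3*t^3 - t^2 + 3*t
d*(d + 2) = d^2 + 2*d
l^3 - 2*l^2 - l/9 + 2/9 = (l - 2)*(l - 1/3)*(l + 1/3)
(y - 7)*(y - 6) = y^2 - 13*y + 42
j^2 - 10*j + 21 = (j - 7)*(j - 3)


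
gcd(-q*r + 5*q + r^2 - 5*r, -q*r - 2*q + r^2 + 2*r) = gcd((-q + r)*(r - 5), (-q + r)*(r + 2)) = q - r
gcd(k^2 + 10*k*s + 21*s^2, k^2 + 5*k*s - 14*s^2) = k + 7*s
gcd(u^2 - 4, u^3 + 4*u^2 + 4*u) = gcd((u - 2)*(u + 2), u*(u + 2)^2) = u + 2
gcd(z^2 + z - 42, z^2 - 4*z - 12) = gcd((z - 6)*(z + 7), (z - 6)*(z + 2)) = z - 6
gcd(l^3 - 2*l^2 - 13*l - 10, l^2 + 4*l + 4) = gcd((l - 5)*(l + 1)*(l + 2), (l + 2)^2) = l + 2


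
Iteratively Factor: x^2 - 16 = (x + 4)*(x - 4)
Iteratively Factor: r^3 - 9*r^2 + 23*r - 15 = (r - 1)*(r^2 - 8*r + 15) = (r - 3)*(r - 1)*(r - 5)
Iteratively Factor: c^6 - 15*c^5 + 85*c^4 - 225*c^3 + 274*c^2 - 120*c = (c)*(c^5 - 15*c^4 + 85*c^3 - 225*c^2 + 274*c - 120) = c*(c - 5)*(c^4 - 10*c^3 + 35*c^2 - 50*c + 24) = c*(c - 5)*(c - 3)*(c^3 - 7*c^2 + 14*c - 8) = c*(c - 5)*(c - 4)*(c - 3)*(c^2 - 3*c + 2) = c*(c - 5)*(c - 4)*(c - 3)*(c - 1)*(c - 2)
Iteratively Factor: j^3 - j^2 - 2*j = (j + 1)*(j^2 - 2*j) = j*(j + 1)*(j - 2)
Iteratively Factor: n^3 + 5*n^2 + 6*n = (n + 2)*(n^2 + 3*n) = (n + 2)*(n + 3)*(n)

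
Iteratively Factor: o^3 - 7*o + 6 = (o - 1)*(o^2 + o - 6) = (o - 2)*(o - 1)*(o + 3)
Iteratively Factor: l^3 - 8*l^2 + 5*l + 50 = (l + 2)*(l^2 - 10*l + 25) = (l - 5)*(l + 2)*(l - 5)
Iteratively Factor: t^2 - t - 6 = (t - 3)*(t + 2)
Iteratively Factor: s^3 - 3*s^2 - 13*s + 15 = (s + 3)*(s^2 - 6*s + 5) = (s - 5)*(s + 3)*(s - 1)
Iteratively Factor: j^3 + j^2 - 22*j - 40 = (j - 5)*(j^2 + 6*j + 8) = (j - 5)*(j + 4)*(j + 2)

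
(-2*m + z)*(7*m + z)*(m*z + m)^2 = -14*m^4*z^2 - 28*m^4*z - 14*m^4 + 5*m^3*z^3 + 10*m^3*z^2 + 5*m^3*z + m^2*z^4 + 2*m^2*z^3 + m^2*z^2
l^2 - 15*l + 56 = (l - 8)*(l - 7)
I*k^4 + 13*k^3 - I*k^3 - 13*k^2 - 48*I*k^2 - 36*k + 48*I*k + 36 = (k - 6*I)^2*(k - I)*(I*k - I)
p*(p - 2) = p^2 - 2*p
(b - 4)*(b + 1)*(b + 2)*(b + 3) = b^4 + 2*b^3 - 13*b^2 - 38*b - 24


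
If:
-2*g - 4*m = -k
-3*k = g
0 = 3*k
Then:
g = 0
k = 0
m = 0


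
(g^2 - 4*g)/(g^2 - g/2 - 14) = 2*g/(2*g + 7)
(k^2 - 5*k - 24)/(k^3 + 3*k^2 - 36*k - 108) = (k - 8)/(k^2 - 36)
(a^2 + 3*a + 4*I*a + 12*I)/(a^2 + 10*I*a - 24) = (a + 3)/(a + 6*I)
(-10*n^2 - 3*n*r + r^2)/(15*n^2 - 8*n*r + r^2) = (2*n + r)/(-3*n + r)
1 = 1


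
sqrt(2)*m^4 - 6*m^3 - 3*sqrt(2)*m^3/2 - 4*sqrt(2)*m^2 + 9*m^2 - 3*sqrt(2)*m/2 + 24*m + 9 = (m - 3)*(m + 1)*(m - 3*sqrt(2))*(sqrt(2)*m + sqrt(2)/2)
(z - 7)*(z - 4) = z^2 - 11*z + 28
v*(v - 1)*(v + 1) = v^3 - v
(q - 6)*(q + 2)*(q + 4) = q^3 - 28*q - 48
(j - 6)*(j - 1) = j^2 - 7*j + 6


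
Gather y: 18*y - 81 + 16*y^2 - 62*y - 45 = 16*y^2 - 44*y - 126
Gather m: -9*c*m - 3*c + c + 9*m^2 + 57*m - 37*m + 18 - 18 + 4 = -2*c + 9*m^2 + m*(20 - 9*c) + 4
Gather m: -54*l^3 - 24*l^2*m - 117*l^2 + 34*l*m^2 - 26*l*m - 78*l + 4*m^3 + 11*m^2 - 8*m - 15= -54*l^3 - 117*l^2 - 78*l + 4*m^3 + m^2*(34*l + 11) + m*(-24*l^2 - 26*l - 8) - 15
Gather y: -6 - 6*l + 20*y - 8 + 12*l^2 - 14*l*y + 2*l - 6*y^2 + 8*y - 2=12*l^2 - 4*l - 6*y^2 + y*(28 - 14*l) - 16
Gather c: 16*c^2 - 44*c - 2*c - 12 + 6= 16*c^2 - 46*c - 6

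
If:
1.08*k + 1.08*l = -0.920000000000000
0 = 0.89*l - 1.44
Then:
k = -2.47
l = 1.62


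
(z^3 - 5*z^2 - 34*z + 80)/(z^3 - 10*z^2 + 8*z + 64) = (z^2 + 3*z - 10)/(z^2 - 2*z - 8)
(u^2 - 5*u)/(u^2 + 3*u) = (u - 5)/(u + 3)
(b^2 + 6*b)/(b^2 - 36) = b/(b - 6)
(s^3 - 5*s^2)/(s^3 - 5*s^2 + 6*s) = s*(s - 5)/(s^2 - 5*s + 6)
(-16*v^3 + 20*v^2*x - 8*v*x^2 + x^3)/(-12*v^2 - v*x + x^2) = (4*v^2 - 4*v*x + x^2)/(3*v + x)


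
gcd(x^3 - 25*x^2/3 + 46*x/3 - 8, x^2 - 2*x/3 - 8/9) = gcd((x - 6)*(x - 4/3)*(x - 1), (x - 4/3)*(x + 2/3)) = x - 4/3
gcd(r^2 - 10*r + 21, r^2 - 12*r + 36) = 1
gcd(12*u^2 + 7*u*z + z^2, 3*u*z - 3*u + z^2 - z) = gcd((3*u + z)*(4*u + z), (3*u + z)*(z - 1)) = 3*u + z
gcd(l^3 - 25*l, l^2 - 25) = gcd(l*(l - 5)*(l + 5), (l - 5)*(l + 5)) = l^2 - 25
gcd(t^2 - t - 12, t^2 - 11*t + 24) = 1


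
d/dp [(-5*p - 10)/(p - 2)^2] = 5*(p + 6)/(p - 2)^3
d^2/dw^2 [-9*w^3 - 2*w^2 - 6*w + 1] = -54*w - 4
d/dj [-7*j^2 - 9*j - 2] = -14*j - 9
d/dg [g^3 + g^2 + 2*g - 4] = 3*g^2 + 2*g + 2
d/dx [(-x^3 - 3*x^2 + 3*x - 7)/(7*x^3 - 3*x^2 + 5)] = 3*(8*x^4 - 14*x^3 + 47*x^2 - 24*x + 5)/(49*x^6 - 42*x^5 + 9*x^4 + 70*x^3 - 30*x^2 + 25)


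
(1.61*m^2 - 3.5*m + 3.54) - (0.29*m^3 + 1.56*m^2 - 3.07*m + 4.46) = -0.29*m^3 + 0.05*m^2 - 0.43*m - 0.92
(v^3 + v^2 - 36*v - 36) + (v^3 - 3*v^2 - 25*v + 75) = 2*v^3 - 2*v^2 - 61*v + 39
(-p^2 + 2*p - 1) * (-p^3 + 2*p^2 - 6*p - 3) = p^5 - 4*p^4 + 11*p^3 - 11*p^2 + 3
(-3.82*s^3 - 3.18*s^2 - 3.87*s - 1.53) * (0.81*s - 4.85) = -3.0942*s^4 + 15.9512*s^3 + 12.2883*s^2 + 17.5302*s + 7.4205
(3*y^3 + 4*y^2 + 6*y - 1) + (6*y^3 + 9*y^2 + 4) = 9*y^3 + 13*y^2 + 6*y + 3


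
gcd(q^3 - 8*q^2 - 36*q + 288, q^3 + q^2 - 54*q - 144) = q^2 - 2*q - 48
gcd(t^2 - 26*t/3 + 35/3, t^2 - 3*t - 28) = t - 7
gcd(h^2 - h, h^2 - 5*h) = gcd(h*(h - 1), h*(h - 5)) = h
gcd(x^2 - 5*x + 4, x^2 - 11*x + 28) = x - 4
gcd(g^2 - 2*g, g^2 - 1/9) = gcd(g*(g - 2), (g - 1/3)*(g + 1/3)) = 1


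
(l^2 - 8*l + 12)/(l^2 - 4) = (l - 6)/(l + 2)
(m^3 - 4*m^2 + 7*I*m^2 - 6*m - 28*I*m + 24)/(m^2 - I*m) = (m^3 + m^2*(-4 + 7*I) - 2*m*(3 + 14*I) + 24)/(m*(m - I))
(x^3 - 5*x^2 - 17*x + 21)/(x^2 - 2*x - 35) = (x^2 + 2*x - 3)/(x + 5)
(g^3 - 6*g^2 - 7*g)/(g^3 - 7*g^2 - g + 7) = g/(g - 1)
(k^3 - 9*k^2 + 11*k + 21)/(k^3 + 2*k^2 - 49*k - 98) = (k^2 - 2*k - 3)/(k^2 + 9*k + 14)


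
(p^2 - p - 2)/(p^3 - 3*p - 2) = 1/(p + 1)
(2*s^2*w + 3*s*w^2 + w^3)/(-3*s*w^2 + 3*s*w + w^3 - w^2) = (-2*s^2 - 3*s*w - w^2)/(3*s*w - 3*s - w^2 + w)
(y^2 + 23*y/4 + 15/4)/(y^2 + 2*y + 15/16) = 4*(y + 5)/(4*y + 5)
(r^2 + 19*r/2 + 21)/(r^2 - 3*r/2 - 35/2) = (r + 6)/(r - 5)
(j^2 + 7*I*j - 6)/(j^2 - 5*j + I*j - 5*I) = (j + 6*I)/(j - 5)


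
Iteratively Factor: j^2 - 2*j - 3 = (j - 3)*(j + 1)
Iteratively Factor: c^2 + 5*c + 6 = (c + 2)*(c + 3)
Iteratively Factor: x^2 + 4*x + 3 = (x + 3)*(x + 1)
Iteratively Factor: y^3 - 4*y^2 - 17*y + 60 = (y - 3)*(y^2 - y - 20) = (y - 5)*(y - 3)*(y + 4)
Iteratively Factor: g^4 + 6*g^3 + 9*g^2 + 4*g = (g + 4)*(g^3 + 2*g^2 + g) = g*(g + 4)*(g^2 + 2*g + 1) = g*(g + 1)*(g + 4)*(g + 1)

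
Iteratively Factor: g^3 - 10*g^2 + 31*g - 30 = (g - 2)*(g^2 - 8*g + 15) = (g - 3)*(g - 2)*(g - 5)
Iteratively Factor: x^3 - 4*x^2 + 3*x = (x - 3)*(x^2 - x) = (x - 3)*(x - 1)*(x)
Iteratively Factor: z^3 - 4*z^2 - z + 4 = (z - 4)*(z^2 - 1) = (z - 4)*(z - 1)*(z + 1)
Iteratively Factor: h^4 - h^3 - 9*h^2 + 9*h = (h + 3)*(h^3 - 4*h^2 + 3*h) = (h - 3)*(h + 3)*(h^2 - h) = (h - 3)*(h - 1)*(h + 3)*(h)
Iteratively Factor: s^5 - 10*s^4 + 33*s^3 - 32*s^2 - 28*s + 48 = (s - 2)*(s^4 - 8*s^3 + 17*s^2 + 2*s - 24) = (s - 2)*(s + 1)*(s^3 - 9*s^2 + 26*s - 24) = (s - 3)*(s - 2)*(s + 1)*(s^2 - 6*s + 8) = (s - 3)*(s - 2)^2*(s + 1)*(s - 4)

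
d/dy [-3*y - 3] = -3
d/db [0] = 0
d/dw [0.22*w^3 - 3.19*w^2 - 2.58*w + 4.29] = 0.66*w^2 - 6.38*w - 2.58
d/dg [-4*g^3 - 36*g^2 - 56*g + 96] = -12*g^2 - 72*g - 56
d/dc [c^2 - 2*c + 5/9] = 2*c - 2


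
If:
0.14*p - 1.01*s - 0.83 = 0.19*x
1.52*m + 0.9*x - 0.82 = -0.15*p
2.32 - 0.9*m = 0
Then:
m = 2.58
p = -6.0*x - 20.6548148148148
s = -1.01980198019802*x - 3.68482581591492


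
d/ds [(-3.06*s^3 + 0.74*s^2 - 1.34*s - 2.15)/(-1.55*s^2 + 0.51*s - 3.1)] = (4.743*s^4 - 3.1212*s^3 + 26.7584*s^2 - 11.253*s + 5.2505)/(2.4025*s^4 - 1.581*s^3 + 9.8701*s^2 - 3.162*s + 9.61)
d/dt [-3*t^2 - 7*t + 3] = -6*t - 7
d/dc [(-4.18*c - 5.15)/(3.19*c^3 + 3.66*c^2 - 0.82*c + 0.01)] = (26.6684*c^3 + 64.5843*c^2 + 37.698*c - 4.2648)/(10.1761*c^6 + 23.3508*c^5 + 8.164*c^4 - 5.9386*c^3 + 0.7456*c^2 - 0.0164*c + 0.0001)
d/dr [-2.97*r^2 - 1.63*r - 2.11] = -5.94*r - 1.63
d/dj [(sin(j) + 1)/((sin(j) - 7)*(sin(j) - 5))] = (-2*sin(j) + cos(j)^2 + 46)*cos(j)/((sin(j) - 7)^2*(sin(j) - 5)^2)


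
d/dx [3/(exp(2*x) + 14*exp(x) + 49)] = 6*(-exp(x) - 7)*exp(x)/(exp(2*x) + 14*exp(x) + 49)^2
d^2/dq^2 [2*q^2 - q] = 4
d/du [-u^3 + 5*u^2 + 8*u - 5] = -3*u^2 + 10*u + 8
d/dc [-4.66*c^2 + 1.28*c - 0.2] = 1.28 - 9.32*c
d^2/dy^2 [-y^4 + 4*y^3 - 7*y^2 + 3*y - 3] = -12*y^2 + 24*y - 14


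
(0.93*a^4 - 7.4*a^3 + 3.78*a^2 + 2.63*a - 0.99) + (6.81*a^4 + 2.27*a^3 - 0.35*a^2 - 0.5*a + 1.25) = 7.74*a^4 - 5.13*a^3 + 3.43*a^2 + 2.13*a + 0.26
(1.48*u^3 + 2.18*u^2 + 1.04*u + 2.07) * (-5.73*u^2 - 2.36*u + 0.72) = -8.4804*u^5 - 15.9842*u^4 - 10.0384*u^3 - 12.7459*u^2 - 4.1364*u + 1.4904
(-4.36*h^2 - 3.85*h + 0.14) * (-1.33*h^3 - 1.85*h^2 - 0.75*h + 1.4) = 5.7988*h^5 + 13.1865*h^4 + 10.2063*h^3 - 3.4755*h^2 - 5.495*h + 0.196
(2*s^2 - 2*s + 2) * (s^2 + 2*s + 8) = 2*s^4 + 2*s^3 + 14*s^2 - 12*s + 16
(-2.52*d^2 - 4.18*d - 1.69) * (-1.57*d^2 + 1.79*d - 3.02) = 3.9564*d^4 + 2.0518*d^3 + 2.7815*d^2 + 9.5985*d + 5.1038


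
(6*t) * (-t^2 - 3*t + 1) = -6*t^3 - 18*t^2 + 6*t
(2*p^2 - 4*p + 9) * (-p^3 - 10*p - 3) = -2*p^5 + 4*p^4 - 29*p^3 + 34*p^2 - 78*p - 27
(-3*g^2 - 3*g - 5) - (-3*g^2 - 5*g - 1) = 2*g - 4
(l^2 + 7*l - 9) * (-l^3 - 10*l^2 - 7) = -l^5 - 17*l^4 - 61*l^3 + 83*l^2 - 49*l + 63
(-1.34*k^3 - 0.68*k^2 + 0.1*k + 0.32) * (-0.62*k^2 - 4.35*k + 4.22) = 0.8308*k^5 + 6.2506*k^4 - 2.7588*k^3 - 3.503*k^2 - 0.97*k + 1.3504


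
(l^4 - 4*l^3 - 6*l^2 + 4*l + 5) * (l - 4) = l^5 - 8*l^4 + 10*l^3 + 28*l^2 - 11*l - 20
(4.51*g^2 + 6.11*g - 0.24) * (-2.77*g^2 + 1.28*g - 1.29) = -12.4927*g^4 - 11.1519*g^3 + 2.6677*g^2 - 8.1891*g + 0.3096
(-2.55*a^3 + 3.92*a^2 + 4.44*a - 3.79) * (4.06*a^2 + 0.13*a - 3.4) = -10.353*a^5 + 15.5837*a^4 + 27.206*a^3 - 28.1382*a^2 - 15.5887*a + 12.886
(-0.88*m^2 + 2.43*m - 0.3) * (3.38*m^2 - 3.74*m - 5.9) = -2.9744*m^4 + 11.5046*m^3 - 4.9102*m^2 - 13.215*m + 1.77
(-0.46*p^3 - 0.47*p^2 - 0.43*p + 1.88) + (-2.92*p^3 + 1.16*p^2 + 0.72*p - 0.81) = -3.38*p^3 + 0.69*p^2 + 0.29*p + 1.07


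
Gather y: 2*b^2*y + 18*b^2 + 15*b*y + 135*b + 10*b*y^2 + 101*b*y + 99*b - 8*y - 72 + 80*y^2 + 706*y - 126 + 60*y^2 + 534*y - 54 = 18*b^2 + 234*b + y^2*(10*b + 140) + y*(2*b^2 + 116*b + 1232) - 252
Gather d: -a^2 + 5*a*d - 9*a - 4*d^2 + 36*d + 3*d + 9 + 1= -a^2 - 9*a - 4*d^2 + d*(5*a + 39) + 10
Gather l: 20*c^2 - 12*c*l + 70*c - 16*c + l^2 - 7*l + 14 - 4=20*c^2 + 54*c + l^2 + l*(-12*c - 7) + 10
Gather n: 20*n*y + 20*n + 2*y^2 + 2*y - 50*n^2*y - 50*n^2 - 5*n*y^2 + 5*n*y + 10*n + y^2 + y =n^2*(-50*y - 50) + n*(-5*y^2 + 25*y + 30) + 3*y^2 + 3*y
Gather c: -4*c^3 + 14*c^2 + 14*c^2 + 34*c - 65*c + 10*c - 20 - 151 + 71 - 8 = -4*c^3 + 28*c^2 - 21*c - 108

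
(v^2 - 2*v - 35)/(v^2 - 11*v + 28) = (v + 5)/(v - 4)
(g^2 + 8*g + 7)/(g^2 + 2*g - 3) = (g^2 + 8*g + 7)/(g^2 + 2*g - 3)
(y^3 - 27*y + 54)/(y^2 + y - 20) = (y^3 - 27*y + 54)/(y^2 + y - 20)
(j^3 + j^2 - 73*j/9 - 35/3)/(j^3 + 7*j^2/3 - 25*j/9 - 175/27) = 3*(j - 3)/(3*j - 5)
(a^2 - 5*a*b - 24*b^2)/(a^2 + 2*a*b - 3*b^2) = (a - 8*b)/(a - b)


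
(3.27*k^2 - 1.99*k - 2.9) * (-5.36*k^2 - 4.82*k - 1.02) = -17.5272*k^4 - 5.095*k^3 + 21.8004*k^2 + 16.0078*k + 2.958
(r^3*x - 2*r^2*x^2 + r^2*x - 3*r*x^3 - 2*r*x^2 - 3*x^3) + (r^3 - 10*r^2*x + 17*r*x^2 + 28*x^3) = r^3*x + r^3 - 2*r^2*x^2 - 9*r^2*x - 3*r*x^3 + 15*r*x^2 + 25*x^3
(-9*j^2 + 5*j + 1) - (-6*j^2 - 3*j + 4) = -3*j^2 + 8*j - 3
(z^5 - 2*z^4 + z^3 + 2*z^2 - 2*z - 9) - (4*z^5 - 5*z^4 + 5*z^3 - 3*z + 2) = -3*z^5 + 3*z^4 - 4*z^3 + 2*z^2 + z - 11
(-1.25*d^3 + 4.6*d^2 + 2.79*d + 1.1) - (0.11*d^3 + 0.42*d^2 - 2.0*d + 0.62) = -1.36*d^3 + 4.18*d^2 + 4.79*d + 0.48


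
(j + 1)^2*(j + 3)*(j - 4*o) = j^4 - 4*j^3*o + 5*j^3 - 20*j^2*o + 7*j^2 - 28*j*o + 3*j - 12*o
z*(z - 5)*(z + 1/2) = z^3 - 9*z^2/2 - 5*z/2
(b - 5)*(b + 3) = b^2 - 2*b - 15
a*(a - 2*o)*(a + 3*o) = a^3 + a^2*o - 6*a*o^2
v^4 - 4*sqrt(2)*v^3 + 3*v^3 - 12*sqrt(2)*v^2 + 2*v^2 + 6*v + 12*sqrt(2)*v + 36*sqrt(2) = (v + 3)*(v - 3*sqrt(2))*(v - 2*sqrt(2))*(v + sqrt(2))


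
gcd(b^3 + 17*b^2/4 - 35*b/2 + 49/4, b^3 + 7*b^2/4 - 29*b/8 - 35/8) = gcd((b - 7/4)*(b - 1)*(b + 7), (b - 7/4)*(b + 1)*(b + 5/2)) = b - 7/4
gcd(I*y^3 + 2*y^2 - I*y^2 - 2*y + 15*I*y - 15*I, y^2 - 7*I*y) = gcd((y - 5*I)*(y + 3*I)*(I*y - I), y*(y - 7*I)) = 1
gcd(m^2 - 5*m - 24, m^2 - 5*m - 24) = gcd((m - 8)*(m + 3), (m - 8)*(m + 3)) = m^2 - 5*m - 24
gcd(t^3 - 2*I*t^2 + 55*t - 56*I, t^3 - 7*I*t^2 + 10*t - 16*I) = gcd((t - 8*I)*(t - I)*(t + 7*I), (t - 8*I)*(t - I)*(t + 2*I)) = t^2 - 9*I*t - 8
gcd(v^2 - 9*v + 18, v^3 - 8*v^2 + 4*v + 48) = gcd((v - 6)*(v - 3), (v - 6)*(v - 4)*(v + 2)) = v - 6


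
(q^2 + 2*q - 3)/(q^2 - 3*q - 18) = (q - 1)/(q - 6)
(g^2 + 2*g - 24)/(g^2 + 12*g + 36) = (g - 4)/(g + 6)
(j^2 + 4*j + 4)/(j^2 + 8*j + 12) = (j + 2)/(j + 6)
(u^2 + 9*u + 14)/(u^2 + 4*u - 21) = (u + 2)/(u - 3)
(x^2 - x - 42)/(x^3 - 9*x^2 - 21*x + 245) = (x + 6)/(x^2 - 2*x - 35)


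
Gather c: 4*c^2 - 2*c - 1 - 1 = 4*c^2 - 2*c - 2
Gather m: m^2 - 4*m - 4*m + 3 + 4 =m^2 - 8*m + 7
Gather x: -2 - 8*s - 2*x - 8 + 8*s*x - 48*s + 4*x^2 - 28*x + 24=-56*s + 4*x^2 + x*(8*s - 30) + 14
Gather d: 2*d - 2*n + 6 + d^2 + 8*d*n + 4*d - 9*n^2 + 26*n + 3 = d^2 + d*(8*n + 6) - 9*n^2 + 24*n + 9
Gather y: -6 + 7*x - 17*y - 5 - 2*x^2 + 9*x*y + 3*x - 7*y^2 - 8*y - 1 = -2*x^2 + 10*x - 7*y^2 + y*(9*x - 25) - 12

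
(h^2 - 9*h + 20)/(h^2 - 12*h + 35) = (h - 4)/(h - 7)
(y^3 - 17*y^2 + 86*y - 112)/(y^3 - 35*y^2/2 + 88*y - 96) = 2*(y^2 - 9*y + 14)/(2*y^2 - 19*y + 24)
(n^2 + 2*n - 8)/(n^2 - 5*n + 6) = (n + 4)/(n - 3)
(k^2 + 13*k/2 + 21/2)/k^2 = 1 + 13/(2*k) + 21/(2*k^2)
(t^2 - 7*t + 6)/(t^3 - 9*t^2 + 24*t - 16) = (t - 6)/(t^2 - 8*t + 16)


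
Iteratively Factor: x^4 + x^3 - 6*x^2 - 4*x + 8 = (x + 2)*(x^3 - x^2 - 4*x + 4) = (x + 2)^2*(x^2 - 3*x + 2) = (x - 1)*(x + 2)^2*(x - 2)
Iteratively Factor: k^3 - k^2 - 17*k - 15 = (k - 5)*(k^2 + 4*k + 3) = (k - 5)*(k + 3)*(k + 1)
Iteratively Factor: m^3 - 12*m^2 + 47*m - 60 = (m - 5)*(m^2 - 7*m + 12) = (m - 5)*(m - 3)*(m - 4)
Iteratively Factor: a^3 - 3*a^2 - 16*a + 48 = (a - 3)*(a^2 - 16) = (a - 4)*(a - 3)*(a + 4)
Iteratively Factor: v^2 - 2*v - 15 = (v + 3)*(v - 5)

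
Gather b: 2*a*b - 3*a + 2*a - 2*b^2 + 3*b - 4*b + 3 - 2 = -a - 2*b^2 + b*(2*a - 1) + 1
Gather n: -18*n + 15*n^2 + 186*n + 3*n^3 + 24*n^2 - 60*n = 3*n^3 + 39*n^2 + 108*n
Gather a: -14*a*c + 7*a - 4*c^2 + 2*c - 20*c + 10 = a*(7 - 14*c) - 4*c^2 - 18*c + 10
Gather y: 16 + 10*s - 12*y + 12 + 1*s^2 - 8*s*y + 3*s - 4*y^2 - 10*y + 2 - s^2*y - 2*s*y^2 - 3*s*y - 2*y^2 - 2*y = s^2 + 13*s + y^2*(-2*s - 6) + y*(-s^2 - 11*s - 24) + 30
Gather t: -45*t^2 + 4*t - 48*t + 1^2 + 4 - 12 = -45*t^2 - 44*t - 7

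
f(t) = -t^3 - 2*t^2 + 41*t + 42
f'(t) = -3*t^2 - 4*t + 41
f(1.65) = 99.71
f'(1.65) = 26.23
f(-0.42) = 24.50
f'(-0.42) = 42.15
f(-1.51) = -21.03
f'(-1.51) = 40.20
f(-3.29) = -78.93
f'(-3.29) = 21.69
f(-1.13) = -5.44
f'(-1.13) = 41.69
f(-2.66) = -62.39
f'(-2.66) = 30.41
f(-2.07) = -42.57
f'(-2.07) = 36.43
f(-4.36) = -91.90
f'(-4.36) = 1.41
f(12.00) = -1482.00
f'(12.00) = -439.00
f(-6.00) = -60.00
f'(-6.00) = -43.00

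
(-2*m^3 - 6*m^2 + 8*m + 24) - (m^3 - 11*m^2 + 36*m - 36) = -3*m^3 + 5*m^2 - 28*m + 60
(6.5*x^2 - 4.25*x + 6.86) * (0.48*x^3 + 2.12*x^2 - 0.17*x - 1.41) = 3.12*x^5 + 11.74*x^4 - 6.8222*x^3 + 6.1007*x^2 + 4.8263*x - 9.6726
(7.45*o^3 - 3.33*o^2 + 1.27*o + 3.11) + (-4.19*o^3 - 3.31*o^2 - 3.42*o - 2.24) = 3.26*o^3 - 6.64*o^2 - 2.15*o + 0.87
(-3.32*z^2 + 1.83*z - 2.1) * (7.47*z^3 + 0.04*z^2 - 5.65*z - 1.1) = -24.8004*z^5 + 13.5373*z^4 + 3.1442*z^3 - 6.7715*z^2 + 9.852*z + 2.31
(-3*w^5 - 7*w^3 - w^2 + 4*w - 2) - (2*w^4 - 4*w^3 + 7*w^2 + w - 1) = -3*w^5 - 2*w^4 - 3*w^3 - 8*w^2 + 3*w - 1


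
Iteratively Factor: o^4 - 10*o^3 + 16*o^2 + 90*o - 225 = (o - 5)*(o^3 - 5*o^2 - 9*o + 45) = (o - 5)*(o - 3)*(o^2 - 2*o - 15) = (o - 5)*(o - 3)*(o + 3)*(o - 5)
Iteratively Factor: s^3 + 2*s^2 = (s + 2)*(s^2) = s*(s + 2)*(s)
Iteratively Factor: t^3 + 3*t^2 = (t)*(t^2 + 3*t) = t*(t + 3)*(t)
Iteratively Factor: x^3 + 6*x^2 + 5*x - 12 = (x + 4)*(x^2 + 2*x - 3) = (x - 1)*(x + 4)*(x + 3)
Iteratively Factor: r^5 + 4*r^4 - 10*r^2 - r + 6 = (r + 2)*(r^4 + 2*r^3 - 4*r^2 - 2*r + 3) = (r + 2)*(r + 3)*(r^3 - r^2 - r + 1) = (r + 1)*(r + 2)*(r + 3)*(r^2 - 2*r + 1) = (r - 1)*(r + 1)*(r + 2)*(r + 3)*(r - 1)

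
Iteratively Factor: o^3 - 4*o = (o - 2)*(o^2 + 2*o) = (o - 2)*(o + 2)*(o)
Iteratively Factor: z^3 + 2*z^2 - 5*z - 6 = (z + 1)*(z^2 + z - 6) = (z - 2)*(z + 1)*(z + 3)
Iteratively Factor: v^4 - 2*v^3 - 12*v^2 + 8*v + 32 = (v + 2)*(v^3 - 4*v^2 - 4*v + 16) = (v - 2)*(v + 2)*(v^2 - 2*v - 8) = (v - 4)*(v - 2)*(v + 2)*(v + 2)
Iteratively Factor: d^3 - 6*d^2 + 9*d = (d - 3)*(d^2 - 3*d) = (d - 3)^2*(d)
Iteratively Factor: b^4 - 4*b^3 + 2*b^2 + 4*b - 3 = (b - 1)*(b^3 - 3*b^2 - b + 3) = (b - 1)^2*(b^2 - 2*b - 3) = (b - 3)*(b - 1)^2*(b + 1)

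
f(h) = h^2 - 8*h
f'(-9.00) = -26.00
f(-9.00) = 153.00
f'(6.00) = 4.00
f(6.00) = -12.00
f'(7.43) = 6.86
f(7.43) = -4.24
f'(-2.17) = -12.34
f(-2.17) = 22.07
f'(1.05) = -5.90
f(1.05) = -7.30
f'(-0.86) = -9.72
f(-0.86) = 7.62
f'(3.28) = -1.44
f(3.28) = -15.48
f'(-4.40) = -16.80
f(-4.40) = 54.56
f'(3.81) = -0.38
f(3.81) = -15.96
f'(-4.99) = -17.98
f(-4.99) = 64.82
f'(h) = 2*h - 8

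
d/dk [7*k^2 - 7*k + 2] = 14*k - 7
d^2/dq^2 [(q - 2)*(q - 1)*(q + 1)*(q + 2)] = 12*q^2 - 10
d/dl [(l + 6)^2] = 2*l + 12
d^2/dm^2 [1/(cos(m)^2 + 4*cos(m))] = (-(1 - cos(2*m))^2 + 15*cos(m) - 9*cos(2*m) - 3*cos(3*m) + 27)/((cos(m) + 4)^3*cos(m)^3)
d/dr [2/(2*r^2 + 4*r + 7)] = 8*(-r - 1)/(2*r^2 + 4*r + 7)^2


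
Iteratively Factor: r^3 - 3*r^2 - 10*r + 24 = (r + 3)*(r^2 - 6*r + 8) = (r - 4)*(r + 3)*(r - 2)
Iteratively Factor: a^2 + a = (a + 1)*(a)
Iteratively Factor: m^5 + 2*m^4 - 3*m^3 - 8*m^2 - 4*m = (m + 2)*(m^4 - 3*m^2 - 2*m) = (m + 1)*(m + 2)*(m^3 - m^2 - 2*m) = (m - 2)*(m + 1)*(m + 2)*(m^2 + m) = m*(m - 2)*(m + 1)*(m + 2)*(m + 1)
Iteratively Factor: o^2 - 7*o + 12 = (o - 3)*(o - 4)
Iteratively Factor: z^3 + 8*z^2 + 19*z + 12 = (z + 1)*(z^2 + 7*z + 12) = (z + 1)*(z + 3)*(z + 4)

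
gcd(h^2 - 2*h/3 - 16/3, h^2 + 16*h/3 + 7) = 1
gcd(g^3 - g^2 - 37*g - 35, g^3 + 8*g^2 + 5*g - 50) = g + 5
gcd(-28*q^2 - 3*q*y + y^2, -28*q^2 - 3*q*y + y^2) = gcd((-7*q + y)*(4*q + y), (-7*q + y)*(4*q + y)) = -28*q^2 - 3*q*y + y^2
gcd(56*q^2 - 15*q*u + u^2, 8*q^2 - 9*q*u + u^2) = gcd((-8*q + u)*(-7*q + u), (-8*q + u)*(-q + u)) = 8*q - u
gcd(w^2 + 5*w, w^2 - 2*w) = w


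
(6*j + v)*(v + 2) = 6*j*v + 12*j + v^2 + 2*v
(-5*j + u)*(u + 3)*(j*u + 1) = -5*j^2*u^2 - 15*j^2*u + j*u^3 + 3*j*u^2 - 5*j*u - 15*j + u^2 + 3*u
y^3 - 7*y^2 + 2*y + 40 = (y - 5)*(y - 4)*(y + 2)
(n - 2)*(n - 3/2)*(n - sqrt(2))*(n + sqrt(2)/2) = n^4 - 7*n^3/2 - sqrt(2)*n^3/2 + 2*n^2 + 7*sqrt(2)*n^2/4 - 3*sqrt(2)*n/2 + 7*n/2 - 3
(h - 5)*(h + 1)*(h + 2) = h^3 - 2*h^2 - 13*h - 10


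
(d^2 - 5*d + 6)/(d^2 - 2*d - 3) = (d - 2)/(d + 1)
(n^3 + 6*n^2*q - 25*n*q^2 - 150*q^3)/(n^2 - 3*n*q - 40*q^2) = (-n^2 - n*q + 30*q^2)/(-n + 8*q)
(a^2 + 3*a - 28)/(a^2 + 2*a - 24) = (a + 7)/(a + 6)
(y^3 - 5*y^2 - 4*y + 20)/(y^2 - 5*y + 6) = (y^2 - 3*y - 10)/(y - 3)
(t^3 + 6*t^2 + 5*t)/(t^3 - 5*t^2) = (t^2 + 6*t + 5)/(t*(t - 5))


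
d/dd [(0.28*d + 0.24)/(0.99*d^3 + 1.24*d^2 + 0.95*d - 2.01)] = (0.2772*d^3 + 0.3472*d^2 + 0.266*d - (0.28*d + 0.24)*(2.97*d^2 + 2.48*d + 0.95) - 0.5628)/(0.99*d^3 + 1.24*d^2 + 0.95*d - 2.01)^2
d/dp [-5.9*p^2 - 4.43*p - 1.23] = -11.8*p - 4.43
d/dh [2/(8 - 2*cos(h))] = -sin(h)/(cos(h) - 4)^2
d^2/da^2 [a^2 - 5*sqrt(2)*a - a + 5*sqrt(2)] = 2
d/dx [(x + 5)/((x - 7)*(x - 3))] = (-x^2 - 10*x + 71)/(x^4 - 20*x^3 + 142*x^2 - 420*x + 441)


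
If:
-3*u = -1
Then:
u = 1/3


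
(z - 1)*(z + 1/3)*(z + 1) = z^3 + z^2/3 - z - 1/3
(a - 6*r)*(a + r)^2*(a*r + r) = a^4*r - 4*a^3*r^2 + a^3*r - 11*a^2*r^3 - 4*a^2*r^2 - 6*a*r^4 - 11*a*r^3 - 6*r^4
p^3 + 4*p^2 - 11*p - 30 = (p - 3)*(p + 2)*(p + 5)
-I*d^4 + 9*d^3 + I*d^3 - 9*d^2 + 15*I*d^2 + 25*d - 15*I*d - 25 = (d - I)*(d + 5*I)^2*(-I*d + I)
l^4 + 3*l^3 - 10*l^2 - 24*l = l*(l - 3)*(l + 2)*(l + 4)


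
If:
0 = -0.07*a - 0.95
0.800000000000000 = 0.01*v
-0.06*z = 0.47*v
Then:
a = -13.57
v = 80.00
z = -626.67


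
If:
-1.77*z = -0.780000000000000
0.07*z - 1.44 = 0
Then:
No Solution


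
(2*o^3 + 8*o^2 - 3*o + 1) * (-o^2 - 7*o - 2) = -2*o^5 - 22*o^4 - 57*o^3 + 4*o^2 - o - 2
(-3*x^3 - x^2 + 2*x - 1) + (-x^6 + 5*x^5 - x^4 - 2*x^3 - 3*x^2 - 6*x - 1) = -x^6 + 5*x^5 - x^4 - 5*x^3 - 4*x^2 - 4*x - 2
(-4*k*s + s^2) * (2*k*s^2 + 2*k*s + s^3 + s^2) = -8*k^2*s^3 - 8*k^2*s^2 - 2*k*s^4 - 2*k*s^3 + s^5 + s^4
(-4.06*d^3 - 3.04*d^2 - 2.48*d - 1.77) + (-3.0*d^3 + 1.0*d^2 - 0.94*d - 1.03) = -7.06*d^3 - 2.04*d^2 - 3.42*d - 2.8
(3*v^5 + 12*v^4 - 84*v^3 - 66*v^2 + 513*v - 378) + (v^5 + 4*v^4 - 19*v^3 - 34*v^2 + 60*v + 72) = 4*v^5 + 16*v^4 - 103*v^3 - 100*v^2 + 573*v - 306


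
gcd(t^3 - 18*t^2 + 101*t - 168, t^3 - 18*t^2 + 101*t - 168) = t^3 - 18*t^2 + 101*t - 168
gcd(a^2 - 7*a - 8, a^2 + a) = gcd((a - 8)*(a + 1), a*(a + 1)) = a + 1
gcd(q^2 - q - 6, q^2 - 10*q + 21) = q - 3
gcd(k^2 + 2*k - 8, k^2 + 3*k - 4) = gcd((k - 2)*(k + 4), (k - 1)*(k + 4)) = k + 4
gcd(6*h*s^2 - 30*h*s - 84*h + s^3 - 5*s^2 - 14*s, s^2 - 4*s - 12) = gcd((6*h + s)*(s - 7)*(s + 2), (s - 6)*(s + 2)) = s + 2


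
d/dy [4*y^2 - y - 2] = 8*y - 1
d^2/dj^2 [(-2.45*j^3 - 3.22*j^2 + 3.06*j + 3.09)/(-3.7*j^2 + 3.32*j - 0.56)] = (5.6843418860808e-14*j^4 + 39.1831199999999*j^3 - 321.17388*j^2 + 270.3972*j - 64.672192)/(50.653*j^6 - 136.3524*j^5 + 145.34784*j^4 - 77.868608*j^3 + 21.998592*j^2 - 3.123456*j + 0.175616)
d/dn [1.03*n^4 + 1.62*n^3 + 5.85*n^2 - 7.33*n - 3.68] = 4.12*n^3 + 4.86*n^2 + 11.7*n - 7.33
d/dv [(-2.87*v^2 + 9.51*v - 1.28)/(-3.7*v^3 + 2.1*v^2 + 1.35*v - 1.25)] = (-10.619*v^4 + 70.374*v^3 - 38.0535*v^2 + 12.551*v - 10.1595)/(13.69*v^6 - 15.54*v^5 - 5.58*v^4 + 14.92*v^3 - 3.4275*v^2 - 3.375*v + 1.5625)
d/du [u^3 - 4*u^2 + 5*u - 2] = 3*u^2 - 8*u + 5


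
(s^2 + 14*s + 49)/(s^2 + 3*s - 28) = (s + 7)/(s - 4)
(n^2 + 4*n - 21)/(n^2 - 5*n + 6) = (n + 7)/(n - 2)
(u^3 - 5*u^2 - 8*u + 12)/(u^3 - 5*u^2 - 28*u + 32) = (u^2 - 4*u - 12)/(u^2 - 4*u - 32)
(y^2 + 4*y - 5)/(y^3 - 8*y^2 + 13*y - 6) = (y + 5)/(y^2 - 7*y + 6)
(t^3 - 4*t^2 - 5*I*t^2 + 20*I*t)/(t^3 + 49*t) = (t^2 - 4*t - 5*I*t + 20*I)/(t^2 + 49)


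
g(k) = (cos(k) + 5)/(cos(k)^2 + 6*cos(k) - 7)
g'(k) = (2*sin(k)*cos(k) + 6*sin(k))*(cos(k) + 5)/(cos(k)^2 + 6*cos(k) - 7)^2 - sin(k)/(cos(k)^2 + 6*cos(k) - 7)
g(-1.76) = -0.59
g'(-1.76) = -0.53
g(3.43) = -0.34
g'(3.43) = -0.06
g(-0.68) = -3.34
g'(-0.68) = -9.53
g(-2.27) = -0.42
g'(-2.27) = -0.22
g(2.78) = -0.35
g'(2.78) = 0.07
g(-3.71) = -0.37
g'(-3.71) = 0.12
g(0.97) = -1.69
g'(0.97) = 3.28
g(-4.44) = -0.55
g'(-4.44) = 0.45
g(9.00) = -0.35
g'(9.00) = 0.09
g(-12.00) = -4.77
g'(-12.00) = 16.51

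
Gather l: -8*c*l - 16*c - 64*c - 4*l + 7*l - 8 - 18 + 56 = -80*c + l*(3 - 8*c) + 30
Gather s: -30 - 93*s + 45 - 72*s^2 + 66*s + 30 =-72*s^2 - 27*s + 45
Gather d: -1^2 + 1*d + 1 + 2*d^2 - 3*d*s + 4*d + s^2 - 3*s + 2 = 2*d^2 + d*(5 - 3*s) + s^2 - 3*s + 2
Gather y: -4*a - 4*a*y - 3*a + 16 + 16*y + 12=-7*a + y*(16 - 4*a) + 28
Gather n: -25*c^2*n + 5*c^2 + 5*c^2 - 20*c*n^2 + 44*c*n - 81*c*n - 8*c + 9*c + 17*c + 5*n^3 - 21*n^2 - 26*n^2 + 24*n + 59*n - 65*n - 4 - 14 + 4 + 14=10*c^2 + 18*c + 5*n^3 + n^2*(-20*c - 47) + n*(-25*c^2 - 37*c + 18)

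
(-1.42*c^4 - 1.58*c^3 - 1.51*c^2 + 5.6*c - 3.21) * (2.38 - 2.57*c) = 3.6494*c^5 + 0.681*c^4 + 0.120299999999999*c^3 - 17.9858*c^2 + 21.5777*c - 7.6398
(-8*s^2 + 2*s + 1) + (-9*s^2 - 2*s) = 1 - 17*s^2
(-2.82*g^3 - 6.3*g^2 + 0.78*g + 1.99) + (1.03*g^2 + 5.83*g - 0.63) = -2.82*g^3 - 5.27*g^2 + 6.61*g + 1.36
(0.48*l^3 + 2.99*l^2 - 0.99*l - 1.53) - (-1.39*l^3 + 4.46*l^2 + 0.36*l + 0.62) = 1.87*l^3 - 1.47*l^2 - 1.35*l - 2.15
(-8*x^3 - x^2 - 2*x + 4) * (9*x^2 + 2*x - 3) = -72*x^5 - 25*x^4 + 4*x^3 + 35*x^2 + 14*x - 12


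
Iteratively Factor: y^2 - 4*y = (y)*(y - 4)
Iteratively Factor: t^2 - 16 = (t + 4)*(t - 4)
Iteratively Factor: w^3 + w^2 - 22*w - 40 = (w + 4)*(w^2 - 3*w - 10) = (w + 2)*(w + 4)*(w - 5)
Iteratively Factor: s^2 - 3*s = (s - 3)*(s)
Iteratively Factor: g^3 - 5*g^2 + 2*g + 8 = (g - 4)*(g^2 - g - 2) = (g - 4)*(g + 1)*(g - 2)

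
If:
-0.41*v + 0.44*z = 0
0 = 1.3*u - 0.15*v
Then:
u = 0.123827392120075*z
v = 1.07317073170732*z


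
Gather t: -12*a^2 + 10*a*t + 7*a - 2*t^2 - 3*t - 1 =-12*a^2 + 7*a - 2*t^2 + t*(10*a - 3) - 1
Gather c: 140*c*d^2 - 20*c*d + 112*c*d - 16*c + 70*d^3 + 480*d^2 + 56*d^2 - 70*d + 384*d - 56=c*(140*d^2 + 92*d - 16) + 70*d^3 + 536*d^2 + 314*d - 56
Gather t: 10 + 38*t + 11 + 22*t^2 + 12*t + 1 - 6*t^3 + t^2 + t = -6*t^3 + 23*t^2 + 51*t + 22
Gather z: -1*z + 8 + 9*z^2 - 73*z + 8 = 9*z^2 - 74*z + 16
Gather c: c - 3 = c - 3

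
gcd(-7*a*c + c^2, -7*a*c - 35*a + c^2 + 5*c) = 7*a - c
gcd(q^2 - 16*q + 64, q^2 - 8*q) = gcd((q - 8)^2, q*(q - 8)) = q - 8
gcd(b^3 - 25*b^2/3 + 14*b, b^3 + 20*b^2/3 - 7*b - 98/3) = b - 7/3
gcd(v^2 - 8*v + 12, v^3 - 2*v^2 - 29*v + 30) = v - 6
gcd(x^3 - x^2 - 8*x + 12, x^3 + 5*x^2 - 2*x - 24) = x^2 + x - 6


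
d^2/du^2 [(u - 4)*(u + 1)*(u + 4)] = 6*u + 2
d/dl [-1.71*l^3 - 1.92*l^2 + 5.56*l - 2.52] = -5.13*l^2 - 3.84*l + 5.56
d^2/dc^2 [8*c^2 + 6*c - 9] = 16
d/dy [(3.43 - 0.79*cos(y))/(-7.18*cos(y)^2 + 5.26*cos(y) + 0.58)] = (5.6722*cos(y)^2 - 49.2548*cos(y) + 18.5)*sin(y)/(51.5524*cos(y)^4 - 75.5336*cos(y)^3 + 19.3388*cos(y)^2 + 6.1016*cos(y) + 0.3364)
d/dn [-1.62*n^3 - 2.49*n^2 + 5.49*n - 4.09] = -4.86*n^2 - 4.98*n + 5.49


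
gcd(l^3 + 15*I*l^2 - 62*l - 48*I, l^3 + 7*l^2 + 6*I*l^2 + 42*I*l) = l + 6*I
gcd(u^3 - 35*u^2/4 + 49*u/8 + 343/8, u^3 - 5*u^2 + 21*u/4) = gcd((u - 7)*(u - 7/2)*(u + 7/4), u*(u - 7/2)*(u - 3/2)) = u - 7/2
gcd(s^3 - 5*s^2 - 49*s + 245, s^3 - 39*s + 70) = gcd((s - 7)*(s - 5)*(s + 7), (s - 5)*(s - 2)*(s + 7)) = s^2 + 2*s - 35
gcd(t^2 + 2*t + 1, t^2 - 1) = t + 1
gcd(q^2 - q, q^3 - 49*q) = q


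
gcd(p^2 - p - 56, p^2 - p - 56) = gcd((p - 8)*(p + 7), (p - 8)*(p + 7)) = p^2 - p - 56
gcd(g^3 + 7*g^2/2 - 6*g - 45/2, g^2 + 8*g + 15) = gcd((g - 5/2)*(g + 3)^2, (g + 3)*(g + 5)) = g + 3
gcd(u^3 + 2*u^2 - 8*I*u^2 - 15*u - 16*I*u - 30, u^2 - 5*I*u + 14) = 1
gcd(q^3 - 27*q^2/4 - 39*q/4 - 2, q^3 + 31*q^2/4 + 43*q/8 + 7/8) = q + 1/4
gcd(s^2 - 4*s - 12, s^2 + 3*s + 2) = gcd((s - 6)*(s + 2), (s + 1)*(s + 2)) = s + 2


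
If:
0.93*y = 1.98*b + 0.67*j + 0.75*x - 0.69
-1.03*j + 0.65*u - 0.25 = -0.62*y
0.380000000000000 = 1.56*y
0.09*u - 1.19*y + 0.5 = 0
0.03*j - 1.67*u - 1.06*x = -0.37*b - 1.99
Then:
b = -0.97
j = -1.57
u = -2.33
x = 5.17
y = 0.24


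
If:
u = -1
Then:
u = -1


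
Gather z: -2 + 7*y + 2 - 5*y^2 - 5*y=-5*y^2 + 2*y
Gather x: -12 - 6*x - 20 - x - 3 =-7*x - 35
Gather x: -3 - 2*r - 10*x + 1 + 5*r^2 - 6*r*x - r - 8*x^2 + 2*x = 5*r^2 - 3*r - 8*x^2 + x*(-6*r - 8) - 2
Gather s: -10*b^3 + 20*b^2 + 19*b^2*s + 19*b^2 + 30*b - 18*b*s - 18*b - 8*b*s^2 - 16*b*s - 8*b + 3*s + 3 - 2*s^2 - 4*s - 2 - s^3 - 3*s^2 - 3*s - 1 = -10*b^3 + 39*b^2 + 4*b - s^3 + s^2*(-8*b - 5) + s*(19*b^2 - 34*b - 4)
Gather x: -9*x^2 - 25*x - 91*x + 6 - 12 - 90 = -9*x^2 - 116*x - 96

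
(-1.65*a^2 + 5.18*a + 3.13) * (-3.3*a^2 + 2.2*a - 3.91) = 5.445*a^4 - 20.724*a^3 + 7.5185*a^2 - 13.3678*a - 12.2383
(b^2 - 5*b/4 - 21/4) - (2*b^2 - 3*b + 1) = -b^2 + 7*b/4 - 25/4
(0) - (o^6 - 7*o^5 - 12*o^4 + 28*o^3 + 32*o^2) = -o^6 + 7*o^5 + 12*o^4 - 28*o^3 - 32*o^2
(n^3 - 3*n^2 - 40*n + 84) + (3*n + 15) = n^3 - 3*n^2 - 37*n + 99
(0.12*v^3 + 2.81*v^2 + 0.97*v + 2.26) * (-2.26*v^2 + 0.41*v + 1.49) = -0.2712*v^5 - 6.3014*v^4 - 0.8613*v^3 - 0.522999999999999*v^2 + 2.3719*v + 3.3674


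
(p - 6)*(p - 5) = p^2 - 11*p + 30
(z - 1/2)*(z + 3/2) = z^2 + z - 3/4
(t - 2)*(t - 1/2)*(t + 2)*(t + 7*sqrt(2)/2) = t^4 - t^3/2 + 7*sqrt(2)*t^3/2 - 4*t^2 - 7*sqrt(2)*t^2/4 - 14*sqrt(2)*t + 2*t + 7*sqrt(2)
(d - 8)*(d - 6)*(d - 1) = d^3 - 15*d^2 + 62*d - 48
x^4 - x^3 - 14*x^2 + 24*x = x*(x - 3)*(x - 2)*(x + 4)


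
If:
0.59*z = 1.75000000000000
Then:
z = 2.97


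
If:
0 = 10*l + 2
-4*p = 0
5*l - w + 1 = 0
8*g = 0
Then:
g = 0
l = -1/5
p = 0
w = 0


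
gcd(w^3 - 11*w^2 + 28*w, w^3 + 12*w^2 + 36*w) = w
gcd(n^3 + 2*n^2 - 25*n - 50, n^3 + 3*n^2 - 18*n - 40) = n^2 + 7*n + 10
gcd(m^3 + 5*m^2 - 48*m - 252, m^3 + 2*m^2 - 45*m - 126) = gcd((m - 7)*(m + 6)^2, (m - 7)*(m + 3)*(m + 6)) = m^2 - m - 42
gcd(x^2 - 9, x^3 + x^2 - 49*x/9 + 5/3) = x + 3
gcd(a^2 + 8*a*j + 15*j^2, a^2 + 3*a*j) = a + 3*j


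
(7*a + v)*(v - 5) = 7*a*v - 35*a + v^2 - 5*v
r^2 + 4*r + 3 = (r + 1)*(r + 3)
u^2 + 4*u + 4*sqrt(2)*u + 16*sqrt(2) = (u + 4)*(u + 4*sqrt(2))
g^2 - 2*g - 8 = (g - 4)*(g + 2)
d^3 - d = d*(d - 1)*(d + 1)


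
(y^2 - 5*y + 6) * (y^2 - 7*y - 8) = y^4 - 12*y^3 + 33*y^2 - 2*y - 48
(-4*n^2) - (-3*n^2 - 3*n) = -n^2 + 3*n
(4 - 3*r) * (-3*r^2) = 9*r^3 - 12*r^2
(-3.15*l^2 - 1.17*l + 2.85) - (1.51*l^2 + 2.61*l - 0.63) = -4.66*l^2 - 3.78*l + 3.48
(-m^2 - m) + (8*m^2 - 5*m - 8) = 7*m^2 - 6*m - 8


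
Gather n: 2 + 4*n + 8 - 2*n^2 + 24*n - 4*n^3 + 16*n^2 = -4*n^3 + 14*n^2 + 28*n + 10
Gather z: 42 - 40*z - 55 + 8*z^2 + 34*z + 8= 8*z^2 - 6*z - 5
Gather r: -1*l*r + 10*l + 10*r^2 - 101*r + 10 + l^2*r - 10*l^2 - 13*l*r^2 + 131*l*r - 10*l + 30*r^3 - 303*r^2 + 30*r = -10*l^2 + 30*r^3 + r^2*(-13*l - 293) + r*(l^2 + 130*l - 71) + 10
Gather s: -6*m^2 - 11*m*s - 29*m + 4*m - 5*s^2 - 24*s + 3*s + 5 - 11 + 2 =-6*m^2 - 25*m - 5*s^2 + s*(-11*m - 21) - 4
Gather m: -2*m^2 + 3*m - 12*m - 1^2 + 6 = -2*m^2 - 9*m + 5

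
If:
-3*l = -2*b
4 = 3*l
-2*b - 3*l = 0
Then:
No Solution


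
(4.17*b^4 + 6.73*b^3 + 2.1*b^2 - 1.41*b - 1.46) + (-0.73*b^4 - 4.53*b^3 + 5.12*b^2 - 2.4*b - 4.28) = 3.44*b^4 + 2.2*b^3 + 7.22*b^2 - 3.81*b - 5.74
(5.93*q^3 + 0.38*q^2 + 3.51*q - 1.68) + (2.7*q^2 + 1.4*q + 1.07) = 5.93*q^3 + 3.08*q^2 + 4.91*q - 0.61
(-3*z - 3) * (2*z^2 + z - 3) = -6*z^3 - 9*z^2 + 6*z + 9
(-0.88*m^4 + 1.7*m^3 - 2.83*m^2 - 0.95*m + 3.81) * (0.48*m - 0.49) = -0.4224*m^5 + 1.2472*m^4 - 2.1914*m^3 + 0.9307*m^2 + 2.2943*m - 1.8669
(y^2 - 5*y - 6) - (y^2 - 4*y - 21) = 15 - y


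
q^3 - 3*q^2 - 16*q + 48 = (q - 4)*(q - 3)*(q + 4)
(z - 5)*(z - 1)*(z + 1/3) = z^3 - 17*z^2/3 + 3*z + 5/3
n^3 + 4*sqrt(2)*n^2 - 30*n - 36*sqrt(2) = (n - 3*sqrt(2))*(n + sqrt(2))*(n + 6*sqrt(2))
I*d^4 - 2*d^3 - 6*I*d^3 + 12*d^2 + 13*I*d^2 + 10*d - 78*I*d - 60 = (d - 6)*(d - 2*I)*(d + 5*I)*(I*d + 1)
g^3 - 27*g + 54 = (g - 3)^2*(g + 6)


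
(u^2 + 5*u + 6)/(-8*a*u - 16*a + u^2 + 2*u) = (u + 3)/(-8*a + u)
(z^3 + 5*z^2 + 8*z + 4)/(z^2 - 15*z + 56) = (z^3 + 5*z^2 + 8*z + 4)/(z^2 - 15*z + 56)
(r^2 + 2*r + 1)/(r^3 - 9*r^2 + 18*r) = (r^2 + 2*r + 1)/(r*(r^2 - 9*r + 18))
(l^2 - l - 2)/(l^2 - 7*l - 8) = (l - 2)/(l - 8)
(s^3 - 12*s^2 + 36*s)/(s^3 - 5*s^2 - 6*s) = (s - 6)/(s + 1)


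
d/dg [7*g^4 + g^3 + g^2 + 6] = g*(28*g^2 + 3*g + 2)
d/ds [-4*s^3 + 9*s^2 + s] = -12*s^2 + 18*s + 1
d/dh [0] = 0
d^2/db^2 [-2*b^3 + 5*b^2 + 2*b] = 10 - 12*b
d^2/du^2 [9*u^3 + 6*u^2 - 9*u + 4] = 54*u + 12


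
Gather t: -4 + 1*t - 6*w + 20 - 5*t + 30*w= -4*t + 24*w + 16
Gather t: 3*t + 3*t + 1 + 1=6*t + 2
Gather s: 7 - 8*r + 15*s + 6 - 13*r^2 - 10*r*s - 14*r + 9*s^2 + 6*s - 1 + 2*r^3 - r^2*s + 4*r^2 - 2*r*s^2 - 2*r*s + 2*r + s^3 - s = 2*r^3 - 9*r^2 - 20*r + s^3 + s^2*(9 - 2*r) + s*(-r^2 - 12*r + 20) + 12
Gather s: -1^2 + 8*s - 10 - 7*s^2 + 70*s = -7*s^2 + 78*s - 11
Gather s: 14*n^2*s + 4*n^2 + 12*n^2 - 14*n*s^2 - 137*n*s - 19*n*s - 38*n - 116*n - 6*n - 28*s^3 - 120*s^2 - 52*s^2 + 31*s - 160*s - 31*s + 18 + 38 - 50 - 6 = 16*n^2 - 160*n - 28*s^3 + s^2*(-14*n - 172) + s*(14*n^2 - 156*n - 160)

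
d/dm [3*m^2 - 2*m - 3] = 6*m - 2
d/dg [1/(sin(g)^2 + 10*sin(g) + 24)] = -2*(sin(g) + 5)*cos(g)/(sin(g)^2 + 10*sin(g) + 24)^2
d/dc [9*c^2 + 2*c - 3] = 18*c + 2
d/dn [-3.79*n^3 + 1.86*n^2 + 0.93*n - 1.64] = -11.37*n^2 + 3.72*n + 0.93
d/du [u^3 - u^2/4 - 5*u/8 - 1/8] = 3*u^2 - u/2 - 5/8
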